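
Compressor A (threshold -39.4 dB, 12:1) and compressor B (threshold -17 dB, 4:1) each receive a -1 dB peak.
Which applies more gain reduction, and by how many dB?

A: overshoot 38.4 dB → output overshoot 3.2 dB → GR 35.2 dB.
B: overshoot 16 dB → output overshoot 4 dB → GR 12 dB.
Difference: 23.2 dB in favour of A.

A, by 23.2 dB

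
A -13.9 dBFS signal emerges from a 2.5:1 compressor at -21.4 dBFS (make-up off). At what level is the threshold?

-26.4 dBFS

Gain reduction = -13.9 − (-21.4) = 7.5 dB; output overshoot = GR / (R − 1) = 7.5 / 1.5 = 5 dB.
Threshold = output − output overshoot = -21.4 − 5 = -26.4 dBFS.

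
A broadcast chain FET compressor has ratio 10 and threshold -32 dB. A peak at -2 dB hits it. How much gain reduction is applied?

The signal is 30 dB above threshold.
A 10:1 ratio leaves 3 dB of that excess.
Gain reduction = 30 − 3 = 27 dB.

27 dB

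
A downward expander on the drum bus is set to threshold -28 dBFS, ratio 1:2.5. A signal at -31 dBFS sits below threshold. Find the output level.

Below threshold, a 1:2.5 expander applies gain = (2.5−1)×(T − x) of attenuation.
(2.5−1) × 3 = 4.5 dB, so output = -31 − 4.5 = -35.5 dBFS.

-35.5 dBFS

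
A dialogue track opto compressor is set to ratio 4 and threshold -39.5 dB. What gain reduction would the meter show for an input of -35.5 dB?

Overshoot = -35.5 − (-39.5) = 4 dB.
At 4:1, output sits 4/4 = 1 dB above threshold.
So the signal is attenuated by 4 − 1 = 3 dB.

3 dB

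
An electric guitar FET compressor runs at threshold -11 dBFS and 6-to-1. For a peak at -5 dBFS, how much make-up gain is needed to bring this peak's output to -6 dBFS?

4 dB

Without make-up, output = threshold + overshoot/6 = -11 + 1 = -10 dBFS.
Gap to target: 4 dB.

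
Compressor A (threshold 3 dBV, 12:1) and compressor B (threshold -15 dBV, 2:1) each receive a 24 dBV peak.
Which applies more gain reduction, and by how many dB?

A: 21 dB over, compressed to 1.75 dB over, so 19.25 dB of GR.
B: 39 dB over, compressed to 19.5 dB over, so 19.5 dB of GR.
B applies 0.25 dB more gain reduction.

B, by 0.25 dB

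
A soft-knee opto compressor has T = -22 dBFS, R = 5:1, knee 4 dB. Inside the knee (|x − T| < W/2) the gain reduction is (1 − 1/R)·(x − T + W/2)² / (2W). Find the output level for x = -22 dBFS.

-22.4 dBFS

x − T + W/2 = -22 − (-22) + 2 = 2.
GR = (1 − 1/5) × 2² / 8 = 0.8 × 4 / 8 = 0.4 dB.
Output = -22 − 0.4 = -22.4 dBFS.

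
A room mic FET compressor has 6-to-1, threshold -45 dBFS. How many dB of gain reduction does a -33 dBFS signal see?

10 dB

-33 dBFS exceeds the threshold by 12 dB.
After 6:1 compression the overshoot becomes 12/6 = 2 dB.
So the signal is attenuated by 12 − 2 = 10 dB.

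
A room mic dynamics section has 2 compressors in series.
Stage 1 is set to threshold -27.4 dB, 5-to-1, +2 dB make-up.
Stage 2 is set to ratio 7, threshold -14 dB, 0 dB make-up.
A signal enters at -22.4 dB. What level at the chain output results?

Stage 1: 5 dB above -27.4 dB, reduced 5:1 to 1 dB above → -26.4 dB; +2 dB make-up → -24.4 dB.
Stage 2: -24.4 dB ≤ -14 dB, so stage 2 doesn't engage; output -24.4 dB.

-24.4 dB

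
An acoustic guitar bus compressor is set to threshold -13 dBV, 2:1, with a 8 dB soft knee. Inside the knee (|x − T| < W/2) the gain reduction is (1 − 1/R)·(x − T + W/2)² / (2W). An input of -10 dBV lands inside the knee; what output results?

-11.53125 dBV

x − T + W/2 = -10 − (-13) + 4 = 7.
GR = (1 − 1/2) × 7² / 16 = 0.5 × 49 / 16 = 1.53125 dB.
Output = -10 − 1.53125 = -11.53125 dBV.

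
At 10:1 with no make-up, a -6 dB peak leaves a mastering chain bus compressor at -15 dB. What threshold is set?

-16 dB

Gain reduction = -6 − (-15) = 9 dB; output overshoot = GR / (R − 1) = 9 / 9 = 1 dB.
Threshold = output − output overshoot = -15 − 1 = -16 dB.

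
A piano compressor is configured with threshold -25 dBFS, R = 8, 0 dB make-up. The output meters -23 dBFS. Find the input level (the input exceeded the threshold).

-9 dBFS

That's 2 dB above the -25 dBFS threshold.
Input overshoot = R × output overshoot = 16 dB → input = -25 + 16 = -9 dBFS.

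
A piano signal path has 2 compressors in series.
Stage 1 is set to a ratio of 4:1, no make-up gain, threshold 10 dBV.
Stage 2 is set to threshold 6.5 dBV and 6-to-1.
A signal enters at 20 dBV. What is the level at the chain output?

7.5 dBV

Stage 1: 20 dBV is 10 dB over 10 dBV; at 4:1 that becomes 2.5 dB over, giving 12.5 dBV.
Stage 2: 6 dB above 6.5 dBV, reduced 6:1 to 1 dB above → 7.5 dBV.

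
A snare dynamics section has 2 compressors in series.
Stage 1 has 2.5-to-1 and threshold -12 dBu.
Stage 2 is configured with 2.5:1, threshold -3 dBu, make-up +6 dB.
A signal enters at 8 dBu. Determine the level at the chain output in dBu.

2 dBu

Stage 1: 8 dBu is 20 dB over -12 dBu; at 2.5:1 that becomes 8 dB over, giving -4 dBu.
Stage 2: below threshold (-4 ≤ -3); passes unchanged; make-up brings it to 2 dBu.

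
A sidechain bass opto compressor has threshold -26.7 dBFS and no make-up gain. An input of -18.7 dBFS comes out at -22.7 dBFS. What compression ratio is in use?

Input overshoot = -18.7 − (-26.7) = 8 dB; output overshoot = -22.7 − (-26.7) = 4 dB.
Ratio = 8 / 4 = 2.

2:1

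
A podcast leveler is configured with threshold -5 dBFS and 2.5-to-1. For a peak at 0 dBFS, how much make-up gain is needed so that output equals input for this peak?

3 dB

Without make-up, output = threshold + overshoot/2.5 = -5 + 2 = -3 dBFS.
Gap to target: 3 dB.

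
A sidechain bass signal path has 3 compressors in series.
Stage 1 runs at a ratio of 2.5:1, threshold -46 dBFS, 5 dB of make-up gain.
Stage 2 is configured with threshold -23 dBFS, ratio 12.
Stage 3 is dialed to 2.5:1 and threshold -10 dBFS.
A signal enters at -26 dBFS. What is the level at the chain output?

Stage 1: 20 dB above -46 dBFS, reduced 2.5:1 to 8 dB above → -38 dBFS; +5 dB make-up → -33 dBFS.
Stage 2: below threshold (-33 ≤ -23); passes unchanged; output -33 dBFS.
Stage 3: below threshold (-33 ≤ -10); passes unchanged; output -33 dBFS.

-33 dBFS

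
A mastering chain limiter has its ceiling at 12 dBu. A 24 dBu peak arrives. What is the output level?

At ∞:1, everything above 12 dBu is held at the ceiling.

12 dBu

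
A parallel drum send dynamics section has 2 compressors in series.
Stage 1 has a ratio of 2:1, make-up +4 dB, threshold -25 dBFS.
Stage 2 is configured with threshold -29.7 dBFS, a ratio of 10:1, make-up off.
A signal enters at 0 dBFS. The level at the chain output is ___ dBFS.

-27.58 dBFS

Stage 1: overshoot 25 dB → 25/2 = 12.5 dB → -12.5 dBFS; +4 dB make-up → -8.5 dBFS.
Stage 2: 21.2 dB above -29.7 dBFS, reduced 10:1 to 2.12 dB above → -27.58 dBFS.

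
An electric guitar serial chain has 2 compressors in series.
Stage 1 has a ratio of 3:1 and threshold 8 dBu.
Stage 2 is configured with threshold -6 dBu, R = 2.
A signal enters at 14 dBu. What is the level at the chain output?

2 dBu

Stage 1: overshoot 6 dB → 6/3 = 2 dB → 10 dBu.
Stage 2: 10 dBu is 16 dB over -6 dBu; at 2:1 that becomes 8 dB over, giving 2 dBu.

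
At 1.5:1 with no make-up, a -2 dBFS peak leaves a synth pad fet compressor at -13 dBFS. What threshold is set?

-35 dBFS

Let T be the threshold. Output overshoot = (input overshoot)/R, so -13 − T = (-2 − T)/1.5.
1.5·(-13 − T) = -2 − T → 0.5·T = -19.5 − (-2) = -17.5.
T = -17.5/0.5 = -35 dBFS.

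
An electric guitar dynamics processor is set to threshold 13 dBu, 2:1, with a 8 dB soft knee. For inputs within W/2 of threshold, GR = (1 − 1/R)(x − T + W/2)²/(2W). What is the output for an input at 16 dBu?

x − T + W/2 = 16 − 13 + 4 = 7.
GR = (1 − 1/2) × 7² / 16 = 0.5 × 49 / 16 = 1.53125 dB.
Output = 16 − 1.53125 = 14.46875 dBu.

14.46875 dBu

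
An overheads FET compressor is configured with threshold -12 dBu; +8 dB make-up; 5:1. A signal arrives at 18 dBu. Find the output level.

2 dBu

Overshoot: 18 − (-12) = 30 dB.
5:1 compression reduces that to 30/5 = 6 dB over.
Output = -12 + 6 = -6 dBu; make-up adds 8 dB, giving 2 dBu.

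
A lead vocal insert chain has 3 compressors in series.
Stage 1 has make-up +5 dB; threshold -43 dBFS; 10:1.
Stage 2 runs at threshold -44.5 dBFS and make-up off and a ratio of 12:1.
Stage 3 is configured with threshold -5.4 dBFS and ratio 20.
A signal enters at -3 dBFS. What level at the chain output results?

Stage 1: 40 dB above -43 dBFS, reduced 10:1 to 4 dB above → -39 dBFS; +5 dB make-up → -34 dBFS.
Stage 2: overshoot 10.5 dB → 10.5/12 = 0.875 dB → -43.625 dBFS.
Stage 3: below threshold (-43.625 ≤ -5.4); passes unchanged; output -43.625 dBFS.

-43.625 dBFS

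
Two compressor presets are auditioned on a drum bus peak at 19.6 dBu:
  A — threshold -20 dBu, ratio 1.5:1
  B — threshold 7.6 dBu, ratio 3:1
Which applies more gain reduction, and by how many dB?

A, by 5.2 dB

A: overshoot 39.6 dB → output overshoot 26.4 dB → GR 13.2 dB.
B: overshoot 12 dB → output overshoot 4 dB → GR 8 dB.
Difference: 5.2 dB in favour of A.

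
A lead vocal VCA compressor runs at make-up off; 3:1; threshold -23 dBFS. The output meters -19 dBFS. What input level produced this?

That's 4 dB above the -23 dBFS threshold.
Undo the ratio: input overshoot = 4 × 3 = 12 dB, giving input = -11 dBFS.

-11 dBFS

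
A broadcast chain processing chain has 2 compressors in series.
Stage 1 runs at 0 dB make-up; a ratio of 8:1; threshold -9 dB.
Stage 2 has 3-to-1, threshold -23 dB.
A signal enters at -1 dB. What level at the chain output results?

-18 dB

Stage 1: overshoot 8 dB → 8/8 = 1 dB → -8 dB.
Stage 2: 15 dB above -23 dB, reduced 3:1 to 5 dB above → -18 dB.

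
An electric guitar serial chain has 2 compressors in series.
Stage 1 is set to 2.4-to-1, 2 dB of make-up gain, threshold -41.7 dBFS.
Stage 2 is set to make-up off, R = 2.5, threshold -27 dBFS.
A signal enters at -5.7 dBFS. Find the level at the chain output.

-26.08 dBFS

Stage 1: overshoot 36 dB → 36/2.4 = 15 dB → -26.7 dBFS; +2 dB make-up → -24.7 dBFS.
Stage 2: 2.3 dB above -27 dBFS, reduced 2.5:1 to 0.92 dB above → -26.08 dBFS.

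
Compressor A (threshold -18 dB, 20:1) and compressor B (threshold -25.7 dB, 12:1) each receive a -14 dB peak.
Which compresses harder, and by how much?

B, by 6.925 dB

A: overshoot 4 dB → output overshoot 0.2 dB → GR 3.8 dB.
B: overshoot 11.7 dB → output overshoot 0.975 dB → GR 10.725 dB.
B reduces 6.925 dB more.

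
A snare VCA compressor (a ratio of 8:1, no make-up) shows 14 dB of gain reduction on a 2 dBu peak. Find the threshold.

-14 dBu

Gain reduction = 2 − (-12) = 14 dB; output overshoot = GR / (R − 1) = 14 / 7 = 2 dB.
Threshold = output − output overshoot = -12 − 2 = -14 dBu.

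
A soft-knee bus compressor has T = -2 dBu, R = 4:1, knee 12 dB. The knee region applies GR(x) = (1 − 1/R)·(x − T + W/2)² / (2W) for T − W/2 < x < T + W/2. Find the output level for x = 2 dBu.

-1.125 dBu

x − T + W/2 = 2 − (-2) + 6 = 10.
GR = (1 − 1/4) × 10² / 24 = 0.75 × 100 / 24 = 3.125 dB.
Output = 2 − 3.125 = -1.125 dBu.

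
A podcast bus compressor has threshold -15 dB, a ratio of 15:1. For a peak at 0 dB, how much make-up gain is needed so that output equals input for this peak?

The peak compresses to -15 + 15/15 = -14 dB.
To reach 0 dB requires 0 − (-14) = 14 dB of make-up.

14 dB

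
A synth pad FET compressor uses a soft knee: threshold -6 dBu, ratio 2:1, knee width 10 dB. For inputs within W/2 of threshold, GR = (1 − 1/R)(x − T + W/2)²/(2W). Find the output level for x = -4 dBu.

x − T + W/2 = -4 − (-6) + 5 = 7.
GR = (1 − 1/2) × 7² / 20 = 0.5 × 49 / 20 = 1.225 dB.
Output = -4 − 1.225 = -5.225 dBu.

-5.225 dBu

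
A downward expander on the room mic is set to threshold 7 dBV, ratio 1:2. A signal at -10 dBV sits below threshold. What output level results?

-27 dBV

Undershoot = 7 − (-10) = 17 dB.
At 1:2, that expands to 34 dB under threshold.
Output = 7 − 34 = -27 dBV.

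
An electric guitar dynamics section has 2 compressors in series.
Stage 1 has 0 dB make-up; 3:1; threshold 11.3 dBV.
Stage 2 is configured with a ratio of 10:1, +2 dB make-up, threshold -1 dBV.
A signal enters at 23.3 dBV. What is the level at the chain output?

Stage 1: overshoot 12 dB → 12/3 = 4 dB → 15.3 dBV.
Stage 2: 16.3 dB above -1 dBV, reduced 10:1 to 1.63 dB above → 0.63 dBV; +2 dB make-up → 2.63 dBV.

2.63 dBV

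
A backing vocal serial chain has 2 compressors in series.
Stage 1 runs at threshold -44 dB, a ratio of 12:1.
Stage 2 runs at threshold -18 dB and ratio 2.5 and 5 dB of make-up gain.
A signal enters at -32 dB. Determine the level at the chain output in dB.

Stage 1: -32 dB is 12 dB over -44 dB; at 12:1 that becomes 1 dB over, giving -43 dB.
Stage 2: -43 dB is at or below the -18 dB threshold — no compression; make-up brings it to -38 dB.

-38 dB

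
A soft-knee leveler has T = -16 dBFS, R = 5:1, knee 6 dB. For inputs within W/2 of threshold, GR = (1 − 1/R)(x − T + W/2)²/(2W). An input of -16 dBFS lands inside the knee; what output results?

-16.6 dBFS

x − T + W/2 = -16 − (-16) + 3 = 3.
GR = (1 − 1/5) × 3² / 12 = 0.8 × 9 / 12 = 0.6 dB.
Output = -16 − 0.6 = -16.6 dBFS.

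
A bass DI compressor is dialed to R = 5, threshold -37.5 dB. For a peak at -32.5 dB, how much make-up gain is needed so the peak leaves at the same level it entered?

Overshoot 5 dB → 5/5 = 1 dB after compression, so the compressed level is -37.5 + 1 = -36.5 dB.
Make-up = target − compressed = -32.5 − (-36.5) = 4 dB.

4 dB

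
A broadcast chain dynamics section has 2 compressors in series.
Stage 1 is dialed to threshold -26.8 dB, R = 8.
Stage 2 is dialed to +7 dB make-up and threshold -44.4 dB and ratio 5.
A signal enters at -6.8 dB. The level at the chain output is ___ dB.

-33.38 dB

Stage 1: overshoot 20 dB → 20/8 = 2.5 dB → -24.3 dB.
Stage 2: -24.3 dB is 20.1 dB over -44.4 dB; at 5:1 that becomes 4.02 dB over, giving -40.38 dB; +7 dB make-up → -33.38 dB.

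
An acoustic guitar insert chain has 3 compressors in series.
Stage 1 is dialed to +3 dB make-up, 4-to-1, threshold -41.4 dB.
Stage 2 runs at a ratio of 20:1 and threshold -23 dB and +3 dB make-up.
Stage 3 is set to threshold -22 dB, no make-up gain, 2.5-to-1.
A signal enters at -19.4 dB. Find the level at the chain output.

Stage 1: 22 dB above -41.4 dB, reduced 4:1 to 5.5 dB above → -35.9 dB; +3 dB make-up → -32.9 dB.
Stage 2: -32.9 dB is at or below the -23 dB threshold — no compression; make-up brings it to -29.9 dB.
Stage 3: -29.9 dB is at or below the -22 dB threshold — no compression; output -29.9 dB.

-29.9 dB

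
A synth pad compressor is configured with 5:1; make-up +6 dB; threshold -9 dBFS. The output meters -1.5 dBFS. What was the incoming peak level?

-1.5 dBFS

Stripping the +6 dB make-up gives -7.5 dBFS at the gain stage.
Post-compression overshoot = -7.5 − (-9) = 1.5 dB.
Before 5:1 compression the overshoot was 1.5 × 5 = 7.5 dB, so input = -9 + 7.5 = -1.5 dBFS.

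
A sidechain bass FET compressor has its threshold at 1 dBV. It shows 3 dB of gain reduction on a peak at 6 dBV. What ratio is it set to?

2.5:1

Input overshoot = 6 − 1 = 5 dB.
Output overshoot = 5 − 3 = 2 dB.
Ratio = input overshoot / output overshoot = 5 / 2 = 2.5.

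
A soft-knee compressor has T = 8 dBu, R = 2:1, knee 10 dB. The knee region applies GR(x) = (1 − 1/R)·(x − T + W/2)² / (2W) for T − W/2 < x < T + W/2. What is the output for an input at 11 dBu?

9.4 dBu

x − T + W/2 = 11 − 8 + 5 = 8.
GR = (1 − 1/2) × 8² / 20 = 0.5 × 64 / 20 = 1.6 dB.
Output = 11 − 1.6 = 9.4 dBu.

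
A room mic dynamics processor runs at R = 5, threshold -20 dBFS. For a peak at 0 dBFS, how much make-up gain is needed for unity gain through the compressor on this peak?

16 dB

The peak compresses to -20 + 20/5 = -16 dBFS.
To reach 0 dBFS requires 0 − (-16) = 16 dB of make-up.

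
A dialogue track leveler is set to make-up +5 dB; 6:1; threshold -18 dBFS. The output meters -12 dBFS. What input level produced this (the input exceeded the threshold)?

Remove make-up: -12 − 5 = -17 dBFS.
The compressed level sits -17 − (-18) = 1 dB over threshold.
Before 6:1 compression the overshoot was 1 × 6 = 6 dB, so input = -18 + 6 = -12 dBFS.

-12 dBFS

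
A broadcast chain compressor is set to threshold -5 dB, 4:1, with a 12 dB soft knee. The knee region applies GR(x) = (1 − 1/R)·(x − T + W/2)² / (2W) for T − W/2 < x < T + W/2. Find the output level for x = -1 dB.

-4.125 dB

x − T + W/2 = -1 − (-5) + 6 = 10.
GR = (1 − 1/4) × 10² / 24 = 0.75 × 100 / 24 = 3.125 dB.
Output = -1 − 3.125 = -4.125 dB.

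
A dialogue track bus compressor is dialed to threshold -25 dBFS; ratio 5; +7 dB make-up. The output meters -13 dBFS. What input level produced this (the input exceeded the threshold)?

Before make-up, the level was -13 − 7 = -20 dBFS.
That's 5 dB above the -25 dBFS threshold.
Input overshoot = R × output overshoot = 25 dB → input = -25 + 25 = 0 dBFS.

0 dBFS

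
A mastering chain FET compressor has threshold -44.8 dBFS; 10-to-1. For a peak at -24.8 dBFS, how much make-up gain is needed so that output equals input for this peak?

Overshoot 20 dB → 20/10 = 2 dB after compression, so the compressed level is -44.8 + 2 = -42.8 dBFS.
Make-up = target − compressed = -24.8 − (-42.8) = 18 dB.

18 dB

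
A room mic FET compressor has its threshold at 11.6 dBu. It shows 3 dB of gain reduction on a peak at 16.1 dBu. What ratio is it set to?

Input overshoot = 16.1 − 11.6 = 4.5 dB.
Output overshoot = 4.5 − 3 = 1.5 dB.
Ratio = input overshoot / output overshoot = 4.5 / 1.5 = 3.

3:1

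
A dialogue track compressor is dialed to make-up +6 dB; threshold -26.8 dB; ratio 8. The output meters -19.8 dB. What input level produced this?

Before make-up, the level was -19.8 − 6 = -25.8 dB.
That's 1 dB above the -26.8 dB threshold.
Input overshoot = R × output overshoot = 8 dB → input = -26.8 + 8 = -18.8 dB.

-18.8 dB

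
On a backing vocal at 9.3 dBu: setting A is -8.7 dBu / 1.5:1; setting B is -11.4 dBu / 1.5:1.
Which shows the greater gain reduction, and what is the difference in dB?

B, by 0.9 dB

A: 18 dB over, compressed to 12 dB over, so 6 dB of GR.
B: 20.7 dB over, compressed to 13.8 dB over, so 6.9 dB of GR.
Difference: 0.9 dB in favour of B.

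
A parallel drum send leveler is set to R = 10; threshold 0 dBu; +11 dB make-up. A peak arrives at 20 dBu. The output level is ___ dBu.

13 dBu

20 dBu sits 20 dB over threshold.
The 20 dB excess becomes 2 dB after 10:1 reduction.
That puts the output at 2 dBu; make-up adds 11 dB, giving 13 dBu.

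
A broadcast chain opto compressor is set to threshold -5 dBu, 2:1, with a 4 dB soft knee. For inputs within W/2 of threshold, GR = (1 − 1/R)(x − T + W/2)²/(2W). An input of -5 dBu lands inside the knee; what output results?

-5.25 dBu

x − T + W/2 = -5 − (-5) + 2 = 2.
GR = (1 − 1/2) × 2² / 8 = 0.5 × 4 / 8 = 0.25 dB.
Output = -5 − 0.25 = -5.25 dBu.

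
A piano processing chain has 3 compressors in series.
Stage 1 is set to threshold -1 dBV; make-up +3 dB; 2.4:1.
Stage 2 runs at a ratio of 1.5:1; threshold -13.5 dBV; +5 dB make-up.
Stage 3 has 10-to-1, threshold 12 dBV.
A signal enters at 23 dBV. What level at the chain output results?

Stage 1: overshoot 24 dB → 24/2.4 = 10 dB → 9 dBV; +3 dB make-up → 12 dBV.
Stage 2: overshoot 25.5 dB → 25.5/1.5 = 17 dB → 3.5 dBV; +5 dB make-up → 8.5 dBV.
Stage 3: 8.5 dBV ≤ 12 dBV, so stage 3 doesn't engage; output 8.5 dBV.

8.5 dBV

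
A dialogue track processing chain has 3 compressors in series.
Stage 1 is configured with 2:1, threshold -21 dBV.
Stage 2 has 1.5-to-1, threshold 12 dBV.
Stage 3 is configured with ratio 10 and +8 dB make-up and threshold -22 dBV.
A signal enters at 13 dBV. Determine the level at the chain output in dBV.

Stage 1: overshoot 34 dB → 34/2 = 17 dB → -4 dBV.
Stage 2: -4 dBV ≤ 12 dBV, so stage 2 doesn't engage; output -4 dBV.
Stage 3: -4 dBV is 18 dB over -22 dBV; at 10:1 that becomes 1.8 dB over, giving -20.2 dBV; +8 dB make-up → -12.2 dBV.

-12.2 dBV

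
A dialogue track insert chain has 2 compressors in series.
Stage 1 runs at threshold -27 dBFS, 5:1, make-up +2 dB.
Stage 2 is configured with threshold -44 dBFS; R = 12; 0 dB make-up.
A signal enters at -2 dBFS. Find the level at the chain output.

Stage 1: 25 dB above -27 dBFS, reduced 5:1 to 5 dB above → -22 dBFS; +2 dB make-up → -20 dBFS.
Stage 2: overshoot 24 dB → 24/12 = 2 dB → -42 dBFS.

-42 dBFS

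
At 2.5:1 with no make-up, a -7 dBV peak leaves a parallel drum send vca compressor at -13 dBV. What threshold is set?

Input is 10 dB above T (since output overshoot × R = input overshoot: (-13 − T)·2.5 = -7 − T gives T = -17 dBV).
Check: -17 + (-7 − (-17))/2.5 = -17 + 4 = -13 dBV. ✓

-17 dBV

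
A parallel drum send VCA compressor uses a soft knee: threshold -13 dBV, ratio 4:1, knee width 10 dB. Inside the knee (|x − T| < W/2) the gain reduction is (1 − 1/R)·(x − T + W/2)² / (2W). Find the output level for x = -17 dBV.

-17.0375 dBV

x − T + W/2 = -17 − (-13) + 5 = 1.
GR = (1 − 1/4) × 1² / 20 = 0.75 × 1 / 20 = 0.0375 dB.
Output = -17 − 0.0375 = -17.0375 dBV.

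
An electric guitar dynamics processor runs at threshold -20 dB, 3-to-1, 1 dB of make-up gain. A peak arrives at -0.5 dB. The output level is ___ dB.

-12.5 dB

The input is 19.5 dB above the -20 dB threshold.
At 3:1 the overshoot is divided by 3, leaving 6.5 dB above threshold.
So the level is -20 + 6.5 = -13.5 dB; make-up adds 1 dB, giving -12.5 dB.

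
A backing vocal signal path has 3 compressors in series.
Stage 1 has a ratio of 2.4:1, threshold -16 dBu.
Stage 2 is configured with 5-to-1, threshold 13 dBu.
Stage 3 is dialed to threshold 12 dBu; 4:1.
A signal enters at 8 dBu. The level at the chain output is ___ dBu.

-6 dBu

Stage 1: 8 dBu is 24 dB over -16 dBu; at 2.4:1 that becomes 10 dB over, giving -6 dBu.
Stage 2: -6 dBu is at or below the 13 dBu threshold — no compression; output -6 dBu.
Stage 3: -6 dBu is at or below the 12 dBu threshold — no compression; output -6 dBu.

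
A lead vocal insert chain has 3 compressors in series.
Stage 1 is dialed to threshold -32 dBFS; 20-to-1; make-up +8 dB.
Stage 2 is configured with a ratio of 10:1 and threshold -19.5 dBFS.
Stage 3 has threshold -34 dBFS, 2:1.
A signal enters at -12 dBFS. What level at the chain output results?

-28.5 dBFS

Stage 1: overshoot 20 dB → 20/20 = 1 dB → -31 dBFS; +8 dB make-up → -23 dBFS.
Stage 2: -23 dBFS ≤ -19.5 dBFS, so stage 2 doesn't engage; output -23 dBFS.
Stage 3: -23 dBFS is 11 dB over -34 dBFS; at 2:1 that becomes 5.5 dB over, giving -28.5 dBFS.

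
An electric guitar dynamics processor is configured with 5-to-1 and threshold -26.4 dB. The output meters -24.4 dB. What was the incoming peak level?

That's 2 dB above the -26.4 dB threshold.
Before 5:1 compression the overshoot was 2 × 5 = 10 dB, so input = -26.4 + 10 = -16.4 dB.

-16.4 dB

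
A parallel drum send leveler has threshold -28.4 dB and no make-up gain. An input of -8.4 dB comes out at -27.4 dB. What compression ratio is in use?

Input overshoot = -8.4 − (-28.4) = 20 dB; output overshoot = -27.4 − (-28.4) = 1 dB.
Ratio = 20 / 1 = 20.

20:1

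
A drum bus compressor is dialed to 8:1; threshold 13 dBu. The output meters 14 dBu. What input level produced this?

21 dBu

That's 1 dB above the 13 dBu threshold.
Undo the ratio: input overshoot = 1 × 8 = 8 dB, giving input = 21 dBu.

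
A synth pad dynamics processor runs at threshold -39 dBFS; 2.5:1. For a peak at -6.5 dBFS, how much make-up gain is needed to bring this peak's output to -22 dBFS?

Without make-up, output = threshold + overshoot/2.5 = -39 + 13 = -26 dBFS.
Gap to target: 4 dB.

4 dB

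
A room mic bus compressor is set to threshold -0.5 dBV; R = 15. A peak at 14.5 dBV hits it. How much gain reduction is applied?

14 dB

14.5 dBV exceeds the threshold by 15 dB.
At 15:1, output sits 15/15 = 1 dB above threshold.
Gain reduction = 15 − 1 = 14 dB.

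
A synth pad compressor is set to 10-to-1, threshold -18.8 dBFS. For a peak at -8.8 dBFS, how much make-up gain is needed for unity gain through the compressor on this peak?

Without make-up, output = threshold + overshoot/10 = -18.8 + 1 = -17.8 dBFS.
Gap to target: 9 dB.

9 dB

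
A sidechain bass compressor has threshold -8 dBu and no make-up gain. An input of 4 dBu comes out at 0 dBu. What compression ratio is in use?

Input overshoot = 4 − (-8) = 12 dB; output overshoot = 0 − (-8) = 8 dB.
Ratio = 12 / 8 = 1.5.

1.5:1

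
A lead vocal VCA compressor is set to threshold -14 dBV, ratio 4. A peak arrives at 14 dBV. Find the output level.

-7 dBV

Overshoot: 14 − (-14) = 28 dB.
4:1 compression reduces that to 28/4 = 7 dB over.
Output = -14 + 7 = -7 dBV.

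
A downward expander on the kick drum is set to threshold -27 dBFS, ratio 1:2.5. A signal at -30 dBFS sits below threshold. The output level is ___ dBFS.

The input is 3 dB below the -27 dBFS threshold.
A 1:2.5 expander multiplies undershoot by 2.5: 3 × 2.5 = 7.5 dB below threshold.
Output = -27 − 7.5 = -34.5 dBFS.

-34.5 dBFS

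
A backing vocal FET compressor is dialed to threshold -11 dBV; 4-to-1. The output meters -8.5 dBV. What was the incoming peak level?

-1 dBV

Post-compression overshoot = -8.5 − (-11) = 2.5 dB.
Undo the ratio: input overshoot = 2.5 × 4 = 10 dB, giving input = -1 dBV.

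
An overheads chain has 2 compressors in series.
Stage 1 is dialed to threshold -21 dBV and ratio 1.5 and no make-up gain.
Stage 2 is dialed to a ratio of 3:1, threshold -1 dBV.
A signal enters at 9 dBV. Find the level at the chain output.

-1 dBV

Stage 1: 30 dB above -21 dBV, reduced 1.5:1 to 20 dB above → -1 dBV.
Stage 2: below threshold (-1 ≤ -1); passes unchanged; output -1 dBV.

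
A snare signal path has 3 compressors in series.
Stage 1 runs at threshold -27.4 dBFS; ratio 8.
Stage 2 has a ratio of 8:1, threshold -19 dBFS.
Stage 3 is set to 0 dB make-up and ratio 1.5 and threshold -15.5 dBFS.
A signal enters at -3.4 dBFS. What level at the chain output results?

-24.4 dBFS

Stage 1: -3.4 dBFS is 24 dB over -27.4 dBFS; at 8:1 that becomes 3 dB over, giving -24.4 dBFS.
Stage 2: below threshold (-24.4 ≤ -19); passes unchanged; output -24.4 dBFS.
Stage 3: -24.4 dBFS ≤ -15.5 dBFS, so stage 3 doesn't engage; output -24.4 dBFS.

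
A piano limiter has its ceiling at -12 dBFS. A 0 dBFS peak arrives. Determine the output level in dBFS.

-12 dBFS

The limiter clamps the peak to its -12 dBFS ceiling.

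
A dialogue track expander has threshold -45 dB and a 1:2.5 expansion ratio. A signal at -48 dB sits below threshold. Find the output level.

-52.5 dB

Undershoot = (-45) − (-48) = 3 dB.
At 1:2.5, that expands to 7.5 dB under threshold.
Output = -45 − 7.5 = -52.5 dB.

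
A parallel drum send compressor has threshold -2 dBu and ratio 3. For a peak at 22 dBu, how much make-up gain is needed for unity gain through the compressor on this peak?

16 dB

Overshoot 24 dB → 24/3 = 8 dB after compression, so the compressed level is -2 + 8 = 6 dBu.
Make-up = target − compressed = 22 − 6 = 16 dB.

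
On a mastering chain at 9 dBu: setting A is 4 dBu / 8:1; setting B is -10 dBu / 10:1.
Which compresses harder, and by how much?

B, by 12.725 dB

A: overshoot 5 dB → output overshoot 0.625 dB → GR 4.375 dB.
B: overshoot 19 dB → output overshoot 1.9 dB → GR 17.1 dB.
Difference: 12.725 dB in favour of B.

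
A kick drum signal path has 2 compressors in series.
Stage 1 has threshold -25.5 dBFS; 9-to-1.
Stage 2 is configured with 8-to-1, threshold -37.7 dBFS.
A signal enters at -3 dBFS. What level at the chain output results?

Stage 1: -3 dBFS is 22.5 dB over -25.5 dBFS; at 9:1 that becomes 2.5 dB over, giving -23 dBFS.
Stage 2: 14.7 dB above -37.7 dBFS, reduced 8:1 to 1.8375 dB above → -35.8625 dBFS.

-35.8625 dBFS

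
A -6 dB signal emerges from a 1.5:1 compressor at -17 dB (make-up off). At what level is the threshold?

-39 dB

Input is 33 dB above T (since output overshoot × R = input overshoot: (-17 − T)·1.5 = -6 − T gives T = -39 dB).
Check: -39 + (-6 − (-39))/1.5 = -39 + 22 = -17 dB. ✓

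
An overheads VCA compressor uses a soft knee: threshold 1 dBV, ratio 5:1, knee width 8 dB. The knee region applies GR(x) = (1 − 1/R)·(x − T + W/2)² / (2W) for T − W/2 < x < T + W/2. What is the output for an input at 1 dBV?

0.2 dBV

x − T + W/2 = 1 − 1 + 4 = 4.
GR = (1 − 1/5) × 4² / 16 = 0.8 × 16 / 16 = 0.8 dB.
Output = 1 − 0.8 = 0.2 dBV.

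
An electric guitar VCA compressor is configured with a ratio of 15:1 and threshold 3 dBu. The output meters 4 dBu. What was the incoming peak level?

18 dBu

The compressed level sits 4 − 3 = 1 dB over threshold.
Before 15:1 compression the overshoot was 1 × 15 = 15 dB, so input = 3 + 15 = 18 dBu.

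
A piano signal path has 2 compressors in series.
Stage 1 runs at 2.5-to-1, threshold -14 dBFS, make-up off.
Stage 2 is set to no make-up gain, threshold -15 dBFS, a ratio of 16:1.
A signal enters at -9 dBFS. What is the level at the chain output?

-14.8125 dBFS

Stage 1: -9 dBFS is 5 dB over -14 dBFS; at 2.5:1 that becomes 2 dB over, giving -12 dBFS.
Stage 2: overshoot 3 dB → 3/16 = 0.1875 dB → -14.8125 dBFS.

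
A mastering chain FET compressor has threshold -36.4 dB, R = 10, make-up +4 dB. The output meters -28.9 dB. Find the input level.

-1.4 dB

Stripping the +4 dB make-up gives -32.9 dB at the gain stage.
That's 3.5 dB above the -36.4 dB threshold.
Undo the ratio: input overshoot = 3.5 × 10 = 35 dB, giving input = -1.4 dB.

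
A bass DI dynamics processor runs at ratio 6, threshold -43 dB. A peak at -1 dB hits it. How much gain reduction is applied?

35 dB

Overshoot = -1 − (-43) = 42 dB.
After 6:1 compression the overshoot becomes 42/6 = 7 dB.
Gain reduction = 42 − 7 = 35 dB.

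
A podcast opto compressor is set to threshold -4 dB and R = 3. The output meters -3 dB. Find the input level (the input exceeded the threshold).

The compressed level sits -3 − (-4) = 1 dB over threshold.
Undo the ratio: input overshoot = 1 × 3 = 3 dB, giving input = -1 dB.

-1 dB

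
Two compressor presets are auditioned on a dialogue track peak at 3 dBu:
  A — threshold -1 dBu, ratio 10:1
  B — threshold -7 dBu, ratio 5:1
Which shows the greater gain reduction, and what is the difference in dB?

B, by 4.4 dB

A: 4 dB over, compressed to 0.4 dB over, so 3.6 dB of GR.
B: 10 dB over, compressed to 2 dB over, so 8 dB of GR.
B reduces 4.4 dB more.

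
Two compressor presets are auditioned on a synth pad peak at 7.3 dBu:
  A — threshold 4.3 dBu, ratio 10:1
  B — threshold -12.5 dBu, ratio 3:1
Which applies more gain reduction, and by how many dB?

A: overshoot 3 dB → output overshoot 0.3 dB → GR 2.7 dB.
B: overshoot 19.8 dB → output overshoot 6.6 dB → GR 13.2 dB.
Difference: 10.5 dB in favour of B.

B, by 10.5 dB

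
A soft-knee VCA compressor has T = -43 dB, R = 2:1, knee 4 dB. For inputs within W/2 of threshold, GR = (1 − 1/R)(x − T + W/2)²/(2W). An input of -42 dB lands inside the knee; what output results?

-42.5625 dB

x − T + W/2 = -42 − (-43) + 2 = 3.
GR = (1 − 1/2) × 3² / 8 = 0.5 × 9 / 8 = 0.5625 dB.
Output = -42 − 0.5625 = -42.5625 dB.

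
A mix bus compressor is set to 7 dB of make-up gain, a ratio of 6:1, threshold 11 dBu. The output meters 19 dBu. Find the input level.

Remove make-up: 19 − 7 = 12 dBu.
That's 1 dB above the 11 dBu threshold.
Before 6:1 compression the overshoot was 1 × 6 = 6 dB, so input = 11 + 6 = 17 dBu.

17 dBu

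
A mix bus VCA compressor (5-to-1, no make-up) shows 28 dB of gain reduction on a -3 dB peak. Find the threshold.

-38 dB

Gain reduction = -3 − (-31) = 28 dB; output overshoot = GR / (R − 1) = 28 / 4 = 7 dB.
Threshold = output − output overshoot = -31 − 7 = -38 dB.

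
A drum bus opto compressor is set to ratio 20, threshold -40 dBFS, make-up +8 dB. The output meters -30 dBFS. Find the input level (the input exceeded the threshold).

Before make-up, the level was -30 − 8 = -38 dBFS.
The compressed level sits -38 − (-40) = 2 dB over threshold.
Before 20:1 compression the overshoot was 2 × 20 = 40 dB, so input = -40 + 40 = 0 dBFS.

0 dBFS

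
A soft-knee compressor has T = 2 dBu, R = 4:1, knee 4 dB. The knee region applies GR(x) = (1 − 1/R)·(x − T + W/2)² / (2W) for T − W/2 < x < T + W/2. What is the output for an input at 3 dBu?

2.15625 dBu

x − T + W/2 = 3 − 2 + 2 = 3.
GR = (1 − 1/4) × 3² / 8 = 0.75 × 9 / 8 = 0.84375 dB.
Output = 3 − 0.84375 = 2.15625 dBu.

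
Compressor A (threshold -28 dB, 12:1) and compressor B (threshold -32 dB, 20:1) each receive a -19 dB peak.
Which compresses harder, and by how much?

B, by 4.1 dB

A: GR = 9 − 9/12 = 8.25 dB.
B: GR = 13 − 13/20 = 12.35 dB.
B applies 4.1 dB more gain reduction.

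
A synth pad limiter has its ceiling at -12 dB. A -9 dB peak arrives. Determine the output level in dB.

-12 dB

A brickwall limiter is an ∞:1 compressor: any input above the ceiling is clamped to -12 dB.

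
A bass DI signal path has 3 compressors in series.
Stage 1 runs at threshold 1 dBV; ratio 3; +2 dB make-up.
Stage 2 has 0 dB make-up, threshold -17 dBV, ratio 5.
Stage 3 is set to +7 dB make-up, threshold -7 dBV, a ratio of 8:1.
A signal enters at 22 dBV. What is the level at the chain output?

Stage 1: 21 dB above 1 dBV, reduced 3:1 to 7 dB above → 8 dBV; +2 dB make-up → 10 dBV.
Stage 2: 10 dBV is 27 dB over -17 dBV; at 5:1 that becomes 5.4 dB over, giving -11.6 dBV.
Stage 3: -11.6 dBV ≤ -7 dBV, so stage 3 doesn't engage; make-up brings it to -4.6 dBV.

-4.6 dBV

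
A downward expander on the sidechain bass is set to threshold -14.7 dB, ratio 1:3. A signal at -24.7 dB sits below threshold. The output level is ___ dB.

-44.7 dB

Undershoot = (-14.7) − (-24.7) = 10 dB.
At 1:3, that expands to 30 dB under threshold.
Output = -14.7 − 30 = -44.7 dB.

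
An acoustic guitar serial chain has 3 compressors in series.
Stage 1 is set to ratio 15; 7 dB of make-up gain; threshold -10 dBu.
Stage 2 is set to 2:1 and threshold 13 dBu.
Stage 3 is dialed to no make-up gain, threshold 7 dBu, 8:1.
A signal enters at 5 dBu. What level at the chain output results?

Stage 1: 5 dBu is 15 dB over -10 dBu; at 15:1 that becomes 1 dB over, giving -9 dBu; +7 dB make-up → -2 dBu.
Stage 2: below threshold (-2 ≤ 13); passes unchanged; output -2 dBu.
Stage 3: below threshold (-2 ≤ 7); passes unchanged; output -2 dBu.

-2 dBu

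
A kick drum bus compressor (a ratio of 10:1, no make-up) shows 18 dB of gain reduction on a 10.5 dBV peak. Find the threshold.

Gain reduction = 10.5 − (-7.5) = 18 dB; output overshoot = GR / (R − 1) = 18 / 9 = 2 dB.
Threshold = output − output overshoot = -7.5 − 2 = -9.5 dBV.

-9.5 dBV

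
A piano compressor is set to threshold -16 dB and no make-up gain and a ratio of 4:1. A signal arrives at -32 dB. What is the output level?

-32 dB

-32 dB is 16 dB below the -16 dB threshold, so no gain reduction is applied.
Output = input = -32 dB.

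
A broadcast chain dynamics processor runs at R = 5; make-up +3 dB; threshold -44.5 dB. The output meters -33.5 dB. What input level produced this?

-4.5 dB

Stripping the +3 dB make-up gives -36.5 dB at the gain stage.
That's 8 dB above the -44.5 dB threshold.
Undo the ratio: input overshoot = 8 × 5 = 40 dB, giving input = -4.5 dB.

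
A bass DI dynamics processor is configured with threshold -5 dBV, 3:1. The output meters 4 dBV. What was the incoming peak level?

22 dBV

The compressed level sits 4 − (-5) = 9 dB over threshold.
Before 3:1 compression the overshoot was 9 × 3 = 27 dB, so input = -5 + 27 = 22 dBV.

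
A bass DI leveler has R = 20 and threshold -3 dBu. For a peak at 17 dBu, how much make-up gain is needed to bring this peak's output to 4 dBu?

6 dB

The peak compresses to -3 + 20/20 = -2 dBu.
To reach 4 dBu requires 4 − (-2) = 6 dB of make-up.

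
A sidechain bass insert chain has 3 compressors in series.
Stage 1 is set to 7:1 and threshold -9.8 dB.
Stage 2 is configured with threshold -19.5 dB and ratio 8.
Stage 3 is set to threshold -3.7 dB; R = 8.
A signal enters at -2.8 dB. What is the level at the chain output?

-18.1625 dB

Stage 1: 7 dB above -9.8 dB, reduced 7:1 to 1 dB above → -8.8 dB.
Stage 2: -8.8 dB is 10.7 dB over -19.5 dB; at 8:1 that becomes 1.3375 dB over, giving -18.1625 dB.
Stage 3: below threshold (-18.1625 ≤ -3.7); passes unchanged; output -18.1625 dB.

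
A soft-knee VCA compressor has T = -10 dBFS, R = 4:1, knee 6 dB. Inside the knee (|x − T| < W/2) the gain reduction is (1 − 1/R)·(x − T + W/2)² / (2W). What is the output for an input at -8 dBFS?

x − T + W/2 = -8 − (-10) + 3 = 5.
GR = (1 − 1/4) × 5² / 12 = 0.75 × 25 / 12 = 1.5625 dB.
Output = -8 − 1.5625 = -9.5625 dBFS.

-9.5625 dBFS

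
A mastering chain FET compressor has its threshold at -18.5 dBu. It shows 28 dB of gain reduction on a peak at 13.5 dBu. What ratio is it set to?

Input overshoot = 13.5 − (-18.5) = 32 dB.
Output overshoot = 32 − 28 = 4 dB.
Ratio = input overshoot / output overshoot = 32 / 4 = 8.

8:1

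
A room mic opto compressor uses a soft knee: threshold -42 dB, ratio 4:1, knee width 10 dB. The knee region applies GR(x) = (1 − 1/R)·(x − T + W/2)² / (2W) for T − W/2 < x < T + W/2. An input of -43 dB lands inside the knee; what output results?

-43.6 dB

x − T + W/2 = -43 − (-42) + 5 = 4.
GR = (1 − 1/4) × 4² / 20 = 0.75 × 16 / 20 = 0.6 dB.
Output = -43 − 0.6 = -43.6 dB.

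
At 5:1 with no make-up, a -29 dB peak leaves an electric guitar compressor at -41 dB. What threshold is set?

-44 dB

Let T be the threshold. Output overshoot = (input overshoot)/R, so -41 − T = (-29 − T)/5.
5·(-41 − T) = -29 − T → 4·T = -205 − (-29) = -176.
T = -176/4 = -44 dB.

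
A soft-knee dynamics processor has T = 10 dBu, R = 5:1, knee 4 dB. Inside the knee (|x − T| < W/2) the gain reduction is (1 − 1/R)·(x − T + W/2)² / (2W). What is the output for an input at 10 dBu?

x − T + W/2 = 10 − 10 + 2 = 2.
GR = (1 − 1/5) × 2² / 8 = 0.8 × 4 / 8 = 0.4 dB.
Output = 10 − 0.4 = 9.6 dBu.

9.6 dBu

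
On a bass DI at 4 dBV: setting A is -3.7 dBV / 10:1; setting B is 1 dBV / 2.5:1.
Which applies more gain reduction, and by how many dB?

A: overshoot 7.7 dB → output overshoot 0.77 dB → GR 6.93 dB.
B: overshoot 3 dB → output overshoot 1.2 dB → GR 1.8 dB.
A reduces 5.13 dB more.

A, by 5.13 dB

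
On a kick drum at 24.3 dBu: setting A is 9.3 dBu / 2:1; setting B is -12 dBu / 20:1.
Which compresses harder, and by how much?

A: GR = 15 − 15/2 = 7.5 dB.
B: GR = 36.3 − 36.3/20 = 34.485 dB.
Difference: 26.985 dB in favour of B.

B, by 26.985 dB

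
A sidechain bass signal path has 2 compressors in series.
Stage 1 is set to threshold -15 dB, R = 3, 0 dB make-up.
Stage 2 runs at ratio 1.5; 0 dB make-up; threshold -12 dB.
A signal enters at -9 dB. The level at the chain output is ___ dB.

Stage 1: 6 dB above -15 dB, reduced 3:1 to 2 dB above → -13 dB.
Stage 2: below threshold (-13 ≤ -12); passes unchanged; output -13 dB.

-13 dB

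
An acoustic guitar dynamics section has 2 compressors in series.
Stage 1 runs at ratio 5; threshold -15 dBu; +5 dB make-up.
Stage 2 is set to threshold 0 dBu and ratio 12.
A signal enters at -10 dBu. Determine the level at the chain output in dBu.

-9 dBu

Stage 1: overshoot 5 dB → 5/5 = 1 dB → -14 dBu; +5 dB make-up → -9 dBu.
Stage 2: -9 dBu is at or below the 0 dBu threshold — no compression; output -9 dBu.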